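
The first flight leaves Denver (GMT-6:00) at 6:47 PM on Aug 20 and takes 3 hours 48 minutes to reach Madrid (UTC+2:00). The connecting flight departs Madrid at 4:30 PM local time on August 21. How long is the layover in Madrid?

9 hours 55 minutes

Convert departure to UTC: 6:47 PM + 6:00 = 12:47 AM UTC on Aug 21.
Add 3 hours and 48 minutes flight time → 4:35 AM UTC.
Madrid is UTC+2:00, so local arrival = 4:35 AM + 2:00 = 6:35 AM on Aug 21.
Layover = 4:30 PM − 6:35 AM = 9 hours 55 minutes.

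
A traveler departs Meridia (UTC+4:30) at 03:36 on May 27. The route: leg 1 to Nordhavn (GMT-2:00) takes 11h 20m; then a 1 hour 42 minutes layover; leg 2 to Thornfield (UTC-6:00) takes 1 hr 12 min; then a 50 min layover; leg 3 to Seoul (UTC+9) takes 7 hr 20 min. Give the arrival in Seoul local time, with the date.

Convert departure to UTC: 03:36 − 4:30 = 23:06 UTC on May 26.
Add 11 hours and 20 minutes leg 1 → 10:26 UTC (May 27).
Add 1 hour 42 minutes layover in Nordhavn → 12:08 UTC.
Add 1 hour and 12 minutes leg 2 → 13:20 UTC.
Add 50 minutes layover in Thornfield → 14:10 UTC.
Add 7 hours and 20 minutes leg 3 → 21:30 UTC.
Seoul is UTC+9:00, so local arrival = 21:30 + 9:00 = 06:30 on May 28.

06:30 on May 28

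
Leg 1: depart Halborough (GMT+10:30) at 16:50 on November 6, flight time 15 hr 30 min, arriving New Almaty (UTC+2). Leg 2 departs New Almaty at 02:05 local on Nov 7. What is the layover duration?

2 hours 15 minutes

Convert departure to UTC: 16:50 − 10:30 = 06:20 UTC on Nov 6.
Add 15 hours and 30 minutes flight time → 21:50 UTC.
New Almaty is UTC+2:00, so local arrival = 21:50 + 2:00 = 23:50 on Nov 6.
Layover = 02:05 − 23:50 (+1 day) = 2 hours 15 minutes.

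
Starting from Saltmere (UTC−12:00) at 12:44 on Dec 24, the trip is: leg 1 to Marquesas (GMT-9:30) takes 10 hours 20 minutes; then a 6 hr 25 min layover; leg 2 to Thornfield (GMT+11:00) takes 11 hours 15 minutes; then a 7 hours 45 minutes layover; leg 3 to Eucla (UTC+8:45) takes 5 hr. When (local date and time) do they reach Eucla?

02:14 on December 27

Convert departure to UTC: 12:44 + 12:00 = 00:44 UTC on Dec 25.
Add 10 hours and 20 minutes leg 1 → 11:04 UTC.
Add 6 hours 25 minutes layover in Marquesas → 17:29 UTC.
Add 11 hours 15 minutes leg 2 → 04:44 UTC (Dec 26).
Add 7 hours and 45 minutes layover in Thornfield → 12:29 UTC.
Add 5 hours leg 3 → 17:29 UTC.
Eucla is UTC+8:45, so local arrival = 17:29 + 8:45 = 02:14 on Dec 27.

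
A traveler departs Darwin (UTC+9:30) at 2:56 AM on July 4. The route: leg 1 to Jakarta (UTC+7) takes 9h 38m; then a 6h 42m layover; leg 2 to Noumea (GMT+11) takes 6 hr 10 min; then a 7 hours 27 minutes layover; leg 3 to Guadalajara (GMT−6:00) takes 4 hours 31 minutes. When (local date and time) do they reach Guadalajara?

Convert departure to UTC: 2:56 AM − 9:30 = 5:26 PM UTC on Jul 3.
Add 9 hours and 38 minutes leg 1 → 3:04 AM UTC (Jul 4).
Add 6 hours 42 minutes layover in Jakarta → 9:46 AM UTC.
Add 6 hours and 10 minutes leg 2 → 3:56 PM UTC.
Add 7 hours and 27 minutes layover in Noumea → 11:23 PM UTC.
Add 4 hours 31 minutes leg 3 → 3:54 AM UTC (Jul 5).
Guadalajara is UTC−6:00, so local arrival = 3:54 AM − 6:00 = 9:54 PM on Jul 4.

9:54 PM on July 4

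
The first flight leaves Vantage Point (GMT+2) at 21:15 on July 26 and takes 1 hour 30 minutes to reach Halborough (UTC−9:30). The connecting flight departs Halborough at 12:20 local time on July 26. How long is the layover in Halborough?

Convert departure to UTC: 21:15 − 2:00 = 19:15 UTC on Jul 26.
Add 1 hour and 30 minutes flight time → 20:45 UTC.
Halborough is UTC−9:30, so local arrival = 20:45 − 9:30 = 11:15 on Jul 26.
Layover = 12:20 − 11:15 = 1 hour 5 minutes.

1 hour 5 minutes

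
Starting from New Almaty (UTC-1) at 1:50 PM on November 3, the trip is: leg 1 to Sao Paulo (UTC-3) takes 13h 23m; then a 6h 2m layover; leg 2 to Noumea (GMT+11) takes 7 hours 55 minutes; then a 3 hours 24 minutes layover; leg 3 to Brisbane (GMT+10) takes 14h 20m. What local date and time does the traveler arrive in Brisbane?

9:54 PM on November 5

Convert departure to UTC: 1:50 PM + 1:00 = 2:50 PM UTC on Nov 3.
Add 13 hours 23 minutes leg 1 → 4:13 AM UTC (Nov 4).
Add 6 hours 2 minutes layover in Sao Paulo → 10:15 AM UTC.
Add 7 hours and 55 minutes leg 2 → 6:10 PM UTC.
Add 3 hours 24 minutes layover in Noumea → 9:34 PM UTC.
Add 14 hours 20 minutes leg 3 → 11:54 AM UTC (Nov 5).
Brisbane is UTC+10:00, so local arrival = 11:54 AM + 10:00 = 9:54 PM on Nov 5.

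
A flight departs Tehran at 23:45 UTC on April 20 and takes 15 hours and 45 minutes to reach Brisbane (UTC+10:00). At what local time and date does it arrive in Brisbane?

01:30 on Apr 22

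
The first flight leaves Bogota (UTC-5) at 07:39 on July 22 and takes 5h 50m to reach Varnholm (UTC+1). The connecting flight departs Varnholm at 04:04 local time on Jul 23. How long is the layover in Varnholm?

8 hours 35 minutes

Convert departure to UTC: 07:39 + 5:00 = 12:39 UTC on Jul 22.
Add 5 hours 50 minutes flight time → 18:29 UTC.
Varnholm is UTC+1:00, so local arrival = 18:29 + 1:00 = 19:29 on Jul 22.
Layover = 04:04 − 19:29 (+1 day) = 8 hours 35 minutes.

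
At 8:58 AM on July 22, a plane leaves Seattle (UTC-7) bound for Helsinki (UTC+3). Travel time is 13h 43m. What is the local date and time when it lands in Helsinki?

Helsinki is 10:00 ahead of Seattle.
After 13 hours 43 minutes it is 10:41 PM in Seattle.
Shift by the zone difference: 10:41 PM + 10:00 = 8:41 AM on Jul 23 in Helsinki.

8:41 AM on Jul 23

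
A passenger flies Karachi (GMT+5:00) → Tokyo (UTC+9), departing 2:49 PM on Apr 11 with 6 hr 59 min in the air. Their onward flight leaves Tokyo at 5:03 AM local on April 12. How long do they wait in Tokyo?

Convert departure to UTC: 2:49 PM − 5:00 = 9:49 AM UTC on Apr 11.
Add 6 hours 59 minutes flight time → 4:48 PM UTC.
Tokyo is UTC+9:00, so local arrival = 4:48 PM + 9:00 = 1:48 AM on Apr 12.
Layover = 5:03 AM − 1:48 AM = 3 hours 15 minutes.

3 hours 15 minutes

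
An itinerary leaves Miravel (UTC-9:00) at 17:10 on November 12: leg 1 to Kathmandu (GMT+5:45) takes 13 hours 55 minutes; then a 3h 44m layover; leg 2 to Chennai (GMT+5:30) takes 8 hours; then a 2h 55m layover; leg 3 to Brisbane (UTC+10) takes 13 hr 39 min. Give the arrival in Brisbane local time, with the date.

06:23 on November 15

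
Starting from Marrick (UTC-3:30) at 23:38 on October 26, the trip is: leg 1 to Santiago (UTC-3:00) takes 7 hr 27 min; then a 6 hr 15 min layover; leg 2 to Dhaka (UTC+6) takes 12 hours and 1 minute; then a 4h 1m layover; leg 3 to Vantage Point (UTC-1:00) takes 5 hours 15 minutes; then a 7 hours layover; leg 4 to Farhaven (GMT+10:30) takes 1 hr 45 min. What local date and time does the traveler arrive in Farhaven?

Convert departure to UTC: 23:38 + 3:30 = 03:08 UTC on Oct 27.
Add 7 hours and 27 minutes leg 1 → 10:35 UTC.
Add 6 hours and 15 minutes layover in Santiago → 16:50 UTC.
Add 12 hours 1 minute leg 2 → 04:51 UTC (Oct 28).
Add 4 hours 1 minute layover in Dhaka → 08:52 UTC.
Add 5 hours 15 minutes leg 3 → 14:07 UTC.
Add 7 hours layover in Vantage Point → 21:07 UTC.
Add 1 hour 45 minutes leg 4 → 22:52 UTC.
Farhaven is UTC+10:30, so local arrival = 22:52 + 10:30 = 09:22 on Oct 29.

09:22 on Oct 29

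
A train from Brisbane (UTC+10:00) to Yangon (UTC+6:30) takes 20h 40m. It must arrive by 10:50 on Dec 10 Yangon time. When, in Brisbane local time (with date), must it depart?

Target arrival in UTC: 10:50 − 6:30 = 04:20 on Dec 10.
Subtract 20 hours 40 minutes → departure 07:40 UTC on Dec 9.
Brisbane is UTC+10:00: 07:40 + 10:00 = 17:40 on Dec 9.

17:40 on Dec 9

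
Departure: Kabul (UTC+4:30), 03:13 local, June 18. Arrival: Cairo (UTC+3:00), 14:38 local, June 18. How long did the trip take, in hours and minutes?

Departure in UTC: 03:13 − 4:30 = 22:43 on Jun 17.
Arrival in UTC: 14:38 − 3:00 = 11:38 on Jun 18.
Elapsed = 11:38 − 22:43 (+1 day) = 12 hours 55 minutes.

12 hours 55 minutes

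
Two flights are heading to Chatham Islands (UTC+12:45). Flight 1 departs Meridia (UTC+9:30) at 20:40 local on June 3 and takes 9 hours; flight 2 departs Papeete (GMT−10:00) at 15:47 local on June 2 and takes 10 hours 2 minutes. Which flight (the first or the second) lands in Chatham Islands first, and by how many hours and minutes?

Flight 1 in UTC: 20:40 − 9:30 = 11:10 on Jun 3.
+9 hours → arrive 20:10 UTC on Jun 3.
Flight 2 in UTC: 15:47 + 10:00 = 01:47 on Jun 3.
+10 hours and 2 minutes → arrive 11:49 UTC on Jun 3.
Flight 2 lands earlier by 8 hours 21 minutes.

the second, by 8 hours 21 minutes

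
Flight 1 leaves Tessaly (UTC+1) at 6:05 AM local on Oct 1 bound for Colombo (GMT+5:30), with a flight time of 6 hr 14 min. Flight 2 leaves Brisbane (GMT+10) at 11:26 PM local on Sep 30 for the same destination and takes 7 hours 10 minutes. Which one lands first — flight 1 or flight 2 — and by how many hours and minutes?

the second, by 14 hours 43 minutes

Flight 1 in UTC: 6:05 AM − 1:00 = 5:05 AM on Oct 1.
+6 hours and 14 minutes → arrive 11:19 AM UTC on Oct 1.
Flight 2 in UTC: 11:26 PM − 10:00 = 1:26 PM on Sep 30.
+7 hours and 10 minutes → arrive 8:36 PM UTC on Sep 30.
Flight 2 lands earlier by 14 hours 43 minutes.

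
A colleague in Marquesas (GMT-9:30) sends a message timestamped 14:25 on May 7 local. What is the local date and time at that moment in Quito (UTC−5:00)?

Quito is 4:30 ahead of Marquesas.
Shift by the zone difference: 14:25 + 4:30 = 18:55 on May 7 in Quito.

18:55 on May 7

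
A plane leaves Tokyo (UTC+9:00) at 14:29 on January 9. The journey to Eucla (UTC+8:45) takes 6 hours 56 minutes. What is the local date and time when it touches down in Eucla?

21:10 on January 9

Convert departure to UTC: 14:29 − 9:00 = 05:29 UTC on Jan 9.
Add 6 hours and 56 minutes travel time → 12:25 UTC.
Eucla is UTC+8:45, so local arrival = 12:25 + 8:45 = 21:10 on Jan 9.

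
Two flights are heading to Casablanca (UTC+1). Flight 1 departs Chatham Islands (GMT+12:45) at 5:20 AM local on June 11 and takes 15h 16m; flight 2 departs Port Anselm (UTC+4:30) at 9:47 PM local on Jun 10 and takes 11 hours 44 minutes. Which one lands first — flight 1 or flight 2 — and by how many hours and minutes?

Flight 1 in UTC: 5:20 AM − 12:45 = 4:35 PM on Jun 10.
+15 hours and 16 minutes → arrive 7:51 AM UTC on Jun 11.
Flight 2 in UTC: 9:47 PM − 4:30 = 5:17 PM on Jun 10.
+11 hours and 44 minutes → arrive 5:01 AM UTC on Jun 11.
Flight 2 lands earlier by 2 hours 50 minutes.

the second, by 2 hours 50 minutes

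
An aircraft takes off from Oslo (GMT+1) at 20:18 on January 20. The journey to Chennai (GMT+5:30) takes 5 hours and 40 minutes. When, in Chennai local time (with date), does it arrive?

Chennai is 4:30 ahead of Oslo.
After 5 hours 40 minutes it is 01:58 (Jan 21) in Oslo.
Shift by the zone difference: 01:58 + 4:30 = 06:28 on Jan 21 in Chennai.

06:28 on January 21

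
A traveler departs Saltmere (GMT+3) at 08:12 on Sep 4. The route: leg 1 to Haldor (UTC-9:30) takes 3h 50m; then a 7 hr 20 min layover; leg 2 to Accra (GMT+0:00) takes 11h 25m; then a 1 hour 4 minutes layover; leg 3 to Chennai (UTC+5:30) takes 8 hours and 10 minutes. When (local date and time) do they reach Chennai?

18:31 on September 5

Convert departure to UTC: 08:12 − 3:00 = 05:12 UTC on Sep 4.
Add 3 hours 50 minutes leg 1 → 09:02 UTC.
Add 7 hours and 20 minutes layover in Haldor → 16:22 UTC.
Add 11 hours and 25 minutes leg 2 → 03:47 UTC (Sep 5).
Add 1 hour and 4 minutes layover in Accra → 04:51 UTC.
Add 8 hours 10 minutes leg 3 → 13:01 UTC.
Chennai is UTC+5:30, so local arrival = 13:01 + 5:30 = 18:31 on Sep 5.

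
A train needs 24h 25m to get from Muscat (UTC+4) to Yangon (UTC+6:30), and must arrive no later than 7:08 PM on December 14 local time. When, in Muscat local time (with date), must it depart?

4:13 PM on December 13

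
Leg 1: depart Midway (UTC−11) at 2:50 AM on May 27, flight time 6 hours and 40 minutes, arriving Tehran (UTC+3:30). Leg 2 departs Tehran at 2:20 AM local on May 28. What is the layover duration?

2 hours 20 minutes

Convert departure to UTC: 2:50 AM + 11:00 = 1:50 PM UTC on May 27.
Add 6 hours 40 minutes flight time → 8:30 PM UTC.
Tehran is UTC+3:30, so local arrival = 8:30 PM + 3:30 = 12:00 AM on May 28.
Layover = 2:20 AM − 12:00 AM = 2 hours 20 minutes.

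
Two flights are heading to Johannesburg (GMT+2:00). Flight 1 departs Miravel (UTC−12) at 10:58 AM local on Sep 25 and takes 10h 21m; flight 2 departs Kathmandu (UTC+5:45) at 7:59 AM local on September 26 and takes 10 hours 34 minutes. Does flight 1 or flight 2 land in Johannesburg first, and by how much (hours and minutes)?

Flight 1 in UTC: 10:58 AM + 12:00 = 10:58 PM on Sep 25.
+10 hours and 21 minutes → arrive 9:19 AM UTC on Sep 26.
Flight 2 in UTC: 7:59 AM − 5:45 = 2:14 AM on Sep 26.
+10 hours and 34 minutes → arrive 12:48 PM UTC on Sep 26.
Flight 1 lands earlier by 3 hours 29 minutes.

the first, by 3 hours 29 minutes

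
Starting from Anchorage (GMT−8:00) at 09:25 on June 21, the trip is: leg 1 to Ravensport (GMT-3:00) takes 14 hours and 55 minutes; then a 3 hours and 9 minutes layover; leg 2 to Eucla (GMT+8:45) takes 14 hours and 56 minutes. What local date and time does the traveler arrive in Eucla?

11:10 on Jun 23

Convert departure to UTC: 09:25 + 8:00 = 17:25 UTC on Jun 21.
Add 14 hours and 55 minutes leg 1 → 08:20 UTC (Jun 22).
Add 3 hours and 9 minutes layover in Ravensport → 11:29 UTC.
Add 14 hours and 56 minutes leg 2 → 02:25 UTC (Jun 23).
Eucla is UTC+8:45, so local arrival = 02:25 + 8:45 = 11:10 on Jun 23.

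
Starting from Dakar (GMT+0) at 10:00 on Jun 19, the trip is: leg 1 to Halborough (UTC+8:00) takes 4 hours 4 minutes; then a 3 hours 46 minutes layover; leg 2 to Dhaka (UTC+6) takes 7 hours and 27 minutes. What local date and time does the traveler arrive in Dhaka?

07:17 on June 20

Dakar is at UTC+0, so departure is already 10:00 UTC on Jun 19.
Add 4 hours and 4 minutes leg 1 → 14:04 UTC.
Add 3 hours 46 minutes layover in Halborough → 17:50 UTC.
Add 7 hours and 27 minutes leg 2 → 01:17 UTC (Jun 20).
Dhaka is UTC+6:00, so local arrival = 01:17 + 6:00 = 07:17 on Jun 20.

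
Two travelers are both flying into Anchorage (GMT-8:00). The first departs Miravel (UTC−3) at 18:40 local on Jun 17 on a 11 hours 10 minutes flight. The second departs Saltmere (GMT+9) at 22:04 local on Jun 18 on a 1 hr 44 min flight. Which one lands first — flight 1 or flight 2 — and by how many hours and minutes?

the first, by 5 hours 58 minutes

Flight 1 in UTC: 18:40 + 3:00 = 21:40 on Jun 17.
+11 hours 10 minutes → arrive 08:50 UTC on Jun 18.
Flight 2 in UTC: 22:04 − 9:00 = 13:04 on Jun 18.
+1 hour and 44 minutes → arrive 14:48 UTC on Jun 18.
Flight 1 lands earlier by 5 hours 58 minutes.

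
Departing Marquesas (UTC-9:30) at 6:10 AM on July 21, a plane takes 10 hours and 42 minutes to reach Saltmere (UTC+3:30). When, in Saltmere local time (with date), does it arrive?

Saltmere is 13:00 ahead of Marquesas.
After 10 hours 42 minutes it is 4:52 PM in Marquesas.
Shift by the zone difference: 4:52 PM + 13:00 = 5:52 AM on Jul 22 in Saltmere.

5:52 AM on July 22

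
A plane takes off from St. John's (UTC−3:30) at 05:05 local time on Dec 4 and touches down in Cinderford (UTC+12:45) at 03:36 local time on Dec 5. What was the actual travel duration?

Cinderford is 16:15 ahead of St. John's.
Clock-face elapsed time (ignoring zones) is 22 hours 31 minutes.
Actual elapsed = 22 hours 31 minutes − 16:15 = 6 hours 16 minutes.

6 hours 16 minutes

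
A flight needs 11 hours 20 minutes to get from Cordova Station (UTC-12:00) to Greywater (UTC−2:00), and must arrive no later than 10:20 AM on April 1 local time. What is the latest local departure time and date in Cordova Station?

Target arrival in UTC: 10:20 AM + 2:00 = 12:20 PM on Apr 1.
Subtract 11 hours and 20 minutes → departure 1:00 AM UTC on Apr 1.
Cordova Station is UTC−12:00: 1:00 AM − 12:00 = 1:00 PM on Mar 31.

1:00 PM on Mar 31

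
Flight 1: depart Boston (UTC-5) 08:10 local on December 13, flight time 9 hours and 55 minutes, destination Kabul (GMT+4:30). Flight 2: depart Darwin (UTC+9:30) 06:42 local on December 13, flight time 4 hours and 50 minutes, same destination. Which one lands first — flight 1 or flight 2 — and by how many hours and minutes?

Flight 1 in UTC: 08:10 + 5:00 = 13:10 on Dec 13.
+9 hours 55 minutes → arrive 23:05 UTC on Dec 13.
Flight 2 in UTC: 06:42 − 9:30 = 21:12 on Dec 12.
+4 hours and 50 minutes → arrive 02:02 UTC on Dec 13.
Flight 2 lands earlier by 21 hours 3 minutes.

the second, by 21 hours 3 minutes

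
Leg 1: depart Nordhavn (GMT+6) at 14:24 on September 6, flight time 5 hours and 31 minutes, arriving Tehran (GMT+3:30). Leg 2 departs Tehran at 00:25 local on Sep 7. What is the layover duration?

7 hours

Convert departure to UTC: 14:24 − 6:00 = 08:24 UTC on Sep 6.
Add 5 hours and 31 minutes flight time → 13:55 UTC.
Tehran is UTC+3:30, so local arrival = 13:55 + 3:30 = 17:25 on Sep 6.
Layover = 00:25 − 17:25 (+1 day) = 7 hours.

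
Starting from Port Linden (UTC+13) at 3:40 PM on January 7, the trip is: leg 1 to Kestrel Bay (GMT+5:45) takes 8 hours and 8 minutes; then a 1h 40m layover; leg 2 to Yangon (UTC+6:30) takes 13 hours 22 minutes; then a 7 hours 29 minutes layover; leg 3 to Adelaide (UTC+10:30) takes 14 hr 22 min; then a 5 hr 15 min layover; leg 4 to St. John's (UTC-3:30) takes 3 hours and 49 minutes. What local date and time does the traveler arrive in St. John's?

Convert departure to UTC: 3:40 PM − 13:00 = 2:40 AM UTC on Jan 7.
Add 8 hours and 8 minutes leg 1 → 10:48 AM UTC.
Add 1 hour and 40 minutes layover in Kestrel Bay → 12:28 PM UTC.
Add 13 hours 22 minutes leg 2 → 1:50 AM UTC (Jan 8).
Add 7 hours 29 minutes layover in Yangon → 9:19 AM UTC.
Add 14 hours 22 minutes leg 3 → 11:41 PM UTC.
Add 5 hours 15 minutes layover in Adelaide → 4:56 AM UTC (Jan 9).
Add 3 hours and 49 minutes leg 4 → 8:45 AM UTC.
St. John's is UTC−3:30, so local arrival = 8:45 AM − 3:30 = 5:15 AM on Jan 9.

5:15 AM on Jan 9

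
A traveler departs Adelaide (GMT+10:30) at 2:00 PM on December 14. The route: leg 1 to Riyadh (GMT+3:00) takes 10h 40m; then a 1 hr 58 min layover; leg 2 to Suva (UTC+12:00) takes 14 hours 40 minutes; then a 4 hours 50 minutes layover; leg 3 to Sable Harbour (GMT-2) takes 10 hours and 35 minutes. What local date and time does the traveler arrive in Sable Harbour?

Convert departure to UTC: 2:00 PM − 10:30 = 3:30 AM UTC on Dec 14.
Add 10 hours 40 minutes leg 1 → 2:10 PM UTC.
Add 1 hour and 58 minutes layover in Riyadh → 4:08 PM UTC.
Add 14 hours and 40 minutes leg 2 → 6:48 AM UTC (Dec 15).
Add 4 hours and 50 minutes layover in Suva → 11:38 AM UTC.
Add 10 hours and 35 minutes leg 3 → 10:13 PM UTC.
Sable Harbour is UTC−2:00, so local arrival = 10:13 PM − 2:00 = 8:13 PM on Dec 15.

8:13 PM on December 15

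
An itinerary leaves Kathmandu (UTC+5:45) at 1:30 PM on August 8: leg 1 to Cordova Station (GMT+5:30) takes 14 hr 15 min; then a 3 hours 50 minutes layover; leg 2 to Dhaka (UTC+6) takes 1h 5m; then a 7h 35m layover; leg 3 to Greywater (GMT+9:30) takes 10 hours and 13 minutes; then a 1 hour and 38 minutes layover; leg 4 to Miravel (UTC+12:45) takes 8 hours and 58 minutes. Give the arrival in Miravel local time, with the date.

Convert departure to UTC: 1:30 PM − 5:45 = 7:45 AM UTC on Aug 8.
Add 14 hours 15 minutes leg 1 → 10:00 PM UTC.
Add 3 hours 50 minutes layover in Cordova Station → 1:50 AM UTC (Aug 9).
Add 1 hour and 5 minutes leg 2 → 2:55 AM UTC.
Add 7 hours and 35 minutes layover in Dhaka → 10:30 AM UTC.
Add 10 hours and 13 minutes leg 3 → 8:43 PM UTC.
Add 1 hour and 38 minutes layover in Greywater → 10:21 PM UTC.
Add 8 hours 58 minutes leg 4 → 7:19 AM UTC (Aug 10).
Miravel is UTC+12:45, so local arrival = 7:19 AM + 12:45 = 8:04 PM on Aug 10.

8:04 PM on Aug 10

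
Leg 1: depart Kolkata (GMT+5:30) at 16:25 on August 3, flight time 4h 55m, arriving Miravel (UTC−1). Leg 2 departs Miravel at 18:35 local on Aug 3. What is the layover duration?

3 hours 45 minutes

Convert departure to UTC: 16:25 − 5:30 = 10:55 UTC on Aug 3.
Add 4 hours 55 minutes flight time → 15:50 UTC.
Miravel is UTC−1:00, so local arrival = 15:50 − 1:00 = 14:50 on Aug 3.
Layover = 18:35 − 14:50 = 3 hours 45 minutes.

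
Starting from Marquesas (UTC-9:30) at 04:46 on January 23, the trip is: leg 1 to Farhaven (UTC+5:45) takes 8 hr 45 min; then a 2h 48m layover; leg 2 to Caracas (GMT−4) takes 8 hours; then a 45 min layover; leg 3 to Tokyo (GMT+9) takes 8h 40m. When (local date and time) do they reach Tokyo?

Convert departure to UTC: 04:46 + 9:30 = 14:16 UTC on Jan 23.
Add 8 hours 45 minutes leg 1 → 23:01 UTC.
Add 2 hours 48 minutes layover in Farhaven → 01:49 UTC (Jan 24).
Add 8 hours leg 2 → 09:49 UTC.
Add 45 minutes layover in Caracas → 10:34 UTC.
Add 8 hours and 40 minutes leg 3 → 19:14 UTC.
Tokyo is UTC+9:00, so local arrival = 19:14 + 9:00 = 04:14 on Jan 25.

04:14 on Jan 25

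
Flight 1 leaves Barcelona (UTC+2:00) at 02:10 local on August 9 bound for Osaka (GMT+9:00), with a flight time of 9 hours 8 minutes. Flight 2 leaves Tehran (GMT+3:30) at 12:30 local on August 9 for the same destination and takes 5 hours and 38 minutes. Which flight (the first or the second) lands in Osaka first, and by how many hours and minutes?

the first, by 5 hours 20 minutes

Flight 1 in UTC: 02:10 − 2:00 = 00:10 on Aug 9.
+9 hours 8 minutes → arrive 09:18 UTC on Aug 9.
Flight 2 in UTC: 12:30 − 3:30 = 09:00 on Aug 9.
+5 hours and 38 minutes → arrive 14:38 UTC on Aug 9.
Flight 1 lands earlier by 5 hours 20 minutes.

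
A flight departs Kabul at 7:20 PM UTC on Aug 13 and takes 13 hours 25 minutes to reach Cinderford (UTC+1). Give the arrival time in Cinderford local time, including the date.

9:45 AM on August 14

Departure is given in UTC: 7:20 PM on Aug 13.
Add 13 hours and 25 minutes → 8:45 AM UTC (Aug 14).
Cinderford is UTC+1:00: 8:45 AM + 1:00 = 9:45 AM on Aug 14.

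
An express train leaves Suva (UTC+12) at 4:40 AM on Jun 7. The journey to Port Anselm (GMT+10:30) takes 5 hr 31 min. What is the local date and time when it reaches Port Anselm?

Convert departure to UTC: 4:40 AM − 12:00 = 4:40 PM UTC on Jun 6.
Add 5 hours and 31 minutes travel time → 10:11 PM UTC.
Port Anselm is UTC+10:30, so local arrival = 10:11 PM + 10:30 = 8:41 AM on Jun 7.

8:41 AM on June 7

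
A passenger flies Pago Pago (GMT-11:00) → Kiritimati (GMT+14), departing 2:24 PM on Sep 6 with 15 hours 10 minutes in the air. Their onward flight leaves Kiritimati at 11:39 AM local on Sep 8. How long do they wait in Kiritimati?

5 hours 5 minutes

Convert departure to UTC: 2:24 PM + 11:00 = 1:24 AM UTC on Sep 7.
Add 15 hours and 10 minutes flight time → 4:34 PM UTC.
Kiritimati is UTC+14:00, so local arrival = 4:34 PM + 14:00 = 6:34 AM on Sep 8.
Layover = 11:39 AM − 6:34 AM = 5 hours 5 minutes.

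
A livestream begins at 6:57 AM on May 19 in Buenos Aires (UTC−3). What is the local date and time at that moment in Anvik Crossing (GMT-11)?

10:57 PM on May 18

In UTC: 6:57 AM + 3:00 = 9:57 AM on May 19.
Anvik Crossing is UTC−11:00: 9:57 AM − 11:00 = 10:57 PM on May 18.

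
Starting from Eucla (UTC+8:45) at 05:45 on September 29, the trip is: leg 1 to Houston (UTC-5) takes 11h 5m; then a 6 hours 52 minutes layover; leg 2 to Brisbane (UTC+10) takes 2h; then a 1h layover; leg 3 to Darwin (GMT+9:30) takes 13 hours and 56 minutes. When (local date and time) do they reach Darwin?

17:23 on September 30

Convert departure to UTC: 05:45 − 8:45 = 21:00 UTC on Sep 28.
Add 11 hours and 5 minutes leg 1 → 08:05 UTC (Sep 29).
Add 6 hours and 52 minutes layover in Houston → 14:57 UTC.
Add 2 hours leg 2 → 16:57 UTC.
Add 1 hour layover in Brisbane → 17:57 UTC.
Add 13 hours and 56 minutes leg 3 → 07:53 UTC (Sep 30).
Darwin is UTC+9:30, so local arrival = 07:53 + 9:30 = 17:23 on Sep 30.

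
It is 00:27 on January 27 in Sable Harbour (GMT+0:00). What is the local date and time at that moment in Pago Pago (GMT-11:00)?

Pago Pago is 11:00 behind Sable Harbour.
Shift by the zone difference: 00:27 − 11:00 = 13:27 on Jan 26 in Pago Pago.

13:27 on Jan 26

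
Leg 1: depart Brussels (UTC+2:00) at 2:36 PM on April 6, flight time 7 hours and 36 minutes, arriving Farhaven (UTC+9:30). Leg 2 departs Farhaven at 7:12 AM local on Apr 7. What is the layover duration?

1 hour 30 minutes

Convert departure to UTC: 2:36 PM − 2:00 = 12:36 PM UTC on Apr 6.
Add 7 hours 36 minutes flight time → 8:12 PM UTC.
Farhaven is UTC+9:30, so local arrival = 8:12 PM + 9:30 = 5:42 AM on Apr 7.
Layover = 7:12 AM − 5:42 AM = 1 hour 30 minutes.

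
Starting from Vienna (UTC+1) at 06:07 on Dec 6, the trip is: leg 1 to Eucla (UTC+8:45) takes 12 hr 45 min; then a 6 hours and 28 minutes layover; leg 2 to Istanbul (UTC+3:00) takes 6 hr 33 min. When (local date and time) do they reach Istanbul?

09:53 on Dec 7

Convert departure to UTC: 06:07 − 1:00 = 05:07 UTC on Dec 6.
Add 12 hours and 45 minutes leg 1 → 17:52 UTC.
Add 6 hours 28 minutes layover in Eucla → 00:20 UTC (Dec 7).
Add 6 hours and 33 minutes leg 2 → 06:53 UTC.
Istanbul is UTC+3:00, so local arrival = 06:53 + 3:00 = 09:53 on Dec 7.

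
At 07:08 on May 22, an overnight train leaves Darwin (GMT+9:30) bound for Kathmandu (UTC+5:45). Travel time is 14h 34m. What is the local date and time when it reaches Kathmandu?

Convert departure to UTC: 07:08 − 9:30 = 21:38 UTC on May 21.
Add 14 hours 34 minutes travel time → 12:12 UTC (May 22).
Kathmandu is UTC+5:45, so local arrival = 12:12 + 5:45 = 17:57 on May 22.

17:57 on May 22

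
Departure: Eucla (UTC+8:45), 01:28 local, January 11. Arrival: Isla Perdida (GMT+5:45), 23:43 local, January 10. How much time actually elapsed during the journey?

1 hour 15 minutes

Departure in UTC: 01:28 − 8:45 = 16:43 on Jan 10.
Arrival in UTC: 23:43 − 5:45 = 17:58 on Jan 10.
Elapsed = 17:58 − 16:43 = 1 hour 15 minutes.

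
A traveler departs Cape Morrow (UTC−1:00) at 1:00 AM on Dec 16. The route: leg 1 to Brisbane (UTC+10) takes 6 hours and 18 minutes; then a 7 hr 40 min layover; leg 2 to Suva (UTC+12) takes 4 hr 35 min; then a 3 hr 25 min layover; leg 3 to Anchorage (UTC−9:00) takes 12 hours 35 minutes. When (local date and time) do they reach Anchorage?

3:33 AM on December 17

Convert departure to UTC: 1:00 AM + 1:00 = 2:00 AM UTC on Dec 16.
Add 6 hours and 18 minutes leg 1 → 8:18 AM UTC.
Add 7 hours 40 minutes layover in Brisbane → 3:58 PM UTC.
Add 4 hours 35 minutes leg 2 → 8:33 PM UTC.
Add 3 hours 25 minutes layover in Suva → 11:58 PM UTC.
Add 12 hours and 35 minutes leg 3 → 12:33 PM UTC (Dec 17).
Anchorage is UTC−9:00, so local arrival = 12:33 PM − 9:00 = 3:33 AM on Dec 17.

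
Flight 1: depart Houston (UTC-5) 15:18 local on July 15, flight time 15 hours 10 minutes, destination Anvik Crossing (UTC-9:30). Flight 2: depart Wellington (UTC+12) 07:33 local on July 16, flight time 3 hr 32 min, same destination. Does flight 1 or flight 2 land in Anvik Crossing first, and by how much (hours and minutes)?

the second, by 12 hours 23 minutes

Flight 1 in UTC: 15:18 + 5:00 = 20:18 on Jul 15.
+15 hours and 10 minutes → arrive 11:28 UTC on Jul 16.
Flight 2 in UTC: 07:33 − 12:00 = 19:33 on Jul 15.
+3 hours and 32 minutes → arrive 23:05 UTC on Jul 15.
Flight 2 lands earlier by 12 hours 23 minutes.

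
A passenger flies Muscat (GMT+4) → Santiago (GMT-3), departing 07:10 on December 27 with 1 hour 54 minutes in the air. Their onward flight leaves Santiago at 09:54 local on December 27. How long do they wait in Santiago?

Convert departure to UTC: 07:10 − 4:00 = 03:10 UTC on Dec 27.
Add 1 hour 54 minutes flight time → 05:04 UTC.
Santiago is UTC−3:00, so local arrival = 05:04 − 3:00 = 02:04 on Dec 27.
Layover = 09:54 − 02:04 = 7 hours 50 minutes.

7 hours 50 minutes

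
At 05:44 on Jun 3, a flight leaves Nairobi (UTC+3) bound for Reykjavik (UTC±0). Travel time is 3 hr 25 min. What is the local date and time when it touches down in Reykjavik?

Convert departure to UTC: 05:44 − 3:00 = 02:44 UTC on Jun 3.
Add 3 hours and 25 minutes travel time → 06:09 UTC.
Reykjavik is UTC+0, so local arrival is the same: 06:09 on Jun 3.

06:09 on June 3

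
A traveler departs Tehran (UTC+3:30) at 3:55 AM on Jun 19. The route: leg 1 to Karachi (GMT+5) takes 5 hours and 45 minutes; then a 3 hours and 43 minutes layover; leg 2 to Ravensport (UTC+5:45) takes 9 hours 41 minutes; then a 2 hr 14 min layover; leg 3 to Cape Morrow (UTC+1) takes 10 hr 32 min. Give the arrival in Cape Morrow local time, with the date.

9:20 AM on Jun 20

Convert departure to UTC: 3:55 AM − 3:30 = 12:25 AM UTC on Jun 19.
Add 5 hours 45 minutes leg 1 → 6:10 AM UTC.
Add 3 hours 43 minutes layover in Karachi → 9:53 AM UTC.
Add 9 hours and 41 minutes leg 2 → 7:34 PM UTC.
Add 2 hours and 14 minutes layover in Ravensport → 9:48 PM UTC.
Add 10 hours 32 minutes leg 3 → 8:20 AM UTC (Jun 20).
Cape Morrow is UTC+1:00, so local arrival = 8:20 AM + 1:00 = 9:20 AM on Jun 20.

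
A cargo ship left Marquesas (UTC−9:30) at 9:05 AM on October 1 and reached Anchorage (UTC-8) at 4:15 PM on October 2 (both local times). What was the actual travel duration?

29 hours 40 minutes

Departure in UTC: 9:05 AM + 9:30 = 6:35 PM on Oct 1.
Arrival in UTC: 4:15 PM + 8:00 = 12:15 AM on Oct 3.
Elapsed = 12:15 AM − 6:35 PM (+2 days) = 29 hours 40 minutes.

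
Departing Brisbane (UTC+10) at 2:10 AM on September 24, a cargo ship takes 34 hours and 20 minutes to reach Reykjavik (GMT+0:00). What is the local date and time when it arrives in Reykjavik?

2:30 AM on September 25

Convert departure to UTC: 2:10 AM − 10:00 = 4:10 PM UTC on Sep 23.
Add 34 hours and 20 minutes travel time → 2:30 AM UTC (Sep 25).
Reykjavik is UTC+0, so local arrival is the same: 2:30 AM on Sep 25.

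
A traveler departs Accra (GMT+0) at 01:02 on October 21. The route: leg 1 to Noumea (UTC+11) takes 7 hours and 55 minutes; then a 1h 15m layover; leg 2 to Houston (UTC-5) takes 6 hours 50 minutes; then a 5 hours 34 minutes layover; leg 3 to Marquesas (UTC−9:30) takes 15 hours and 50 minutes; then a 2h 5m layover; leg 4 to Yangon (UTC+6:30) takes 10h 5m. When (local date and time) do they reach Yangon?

09:06 on Oct 23

Accra is at UTC+0, so departure is already 01:02 UTC on Oct 21.
Add 7 hours 55 minutes leg 1 → 08:57 UTC.
Add 1 hour and 15 minutes layover in Noumea → 10:12 UTC.
Add 6 hours 50 minutes leg 2 → 17:02 UTC.
Add 5 hours and 34 minutes layover in Houston → 22:36 UTC.
Add 15 hours and 50 minutes leg 3 → 14:26 UTC (Oct 22).
Add 2 hours 5 minutes layover in Marquesas → 16:31 UTC.
Add 10 hours and 5 minutes leg 4 → 02:36 UTC (Oct 23).
Yangon is UTC+6:30, so local arrival = 02:36 + 6:30 = 09:06 on Oct 23.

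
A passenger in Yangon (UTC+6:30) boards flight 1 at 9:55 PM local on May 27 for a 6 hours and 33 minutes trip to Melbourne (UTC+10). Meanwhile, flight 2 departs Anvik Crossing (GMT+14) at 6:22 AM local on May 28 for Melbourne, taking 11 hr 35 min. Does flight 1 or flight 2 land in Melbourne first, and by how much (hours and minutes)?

Flight 1 in UTC: 9:55 PM − 6:30 = 3:25 PM on May 27.
+6 hours 33 minutes → arrive 9:58 PM UTC on May 27.
Flight 2 in UTC: 6:22 AM − 14:00 = 4:22 PM on May 27.
+11 hours 35 minutes → arrive 3:57 AM UTC on May 28.
Flight 1 lands earlier by 5 hours 59 minutes.

the first, by 5 hours 59 minutes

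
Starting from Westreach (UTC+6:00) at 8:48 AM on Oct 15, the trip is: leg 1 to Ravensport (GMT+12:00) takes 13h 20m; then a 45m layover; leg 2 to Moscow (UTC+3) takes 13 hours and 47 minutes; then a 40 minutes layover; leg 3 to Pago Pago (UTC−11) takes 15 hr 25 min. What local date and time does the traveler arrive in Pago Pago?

11:45 AM on October 16

Convert departure to UTC: 8:48 AM − 6:00 = 2:48 AM UTC on Oct 15.
Add 13 hours 20 minutes leg 1 → 4:08 PM UTC.
Add 45 minutes layover in Ravensport → 4:53 PM UTC.
Add 13 hours 47 minutes leg 2 → 6:40 AM UTC (Oct 16).
Add 40 minutes layover in Moscow → 7:20 AM UTC.
Add 15 hours and 25 minutes leg 3 → 10:45 PM UTC.
Pago Pago is UTC−11:00, so local arrival = 10:45 PM − 11:00 = 11:45 AM on Oct 16.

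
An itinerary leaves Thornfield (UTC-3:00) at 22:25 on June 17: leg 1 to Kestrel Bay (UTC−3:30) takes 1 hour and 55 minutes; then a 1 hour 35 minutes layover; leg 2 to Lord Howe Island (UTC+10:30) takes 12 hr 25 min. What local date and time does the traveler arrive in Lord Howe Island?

03:50 on Jun 19

Convert departure to UTC: 22:25 + 3:00 = 01:25 UTC on Jun 18.
Add 1 hour and 55 minutes leg 1 → 03:20 UTC.
Add 1 hour 35 minutes layover in Kestrel Bay → 04:55 UTC.
Add 12 hours 25 minutes leg 2 → 17:20 UTC.
Lord Howe Island is UTC+10:30, so local arrival = 17:20 + 10:30 = 03:50 on Jun 19.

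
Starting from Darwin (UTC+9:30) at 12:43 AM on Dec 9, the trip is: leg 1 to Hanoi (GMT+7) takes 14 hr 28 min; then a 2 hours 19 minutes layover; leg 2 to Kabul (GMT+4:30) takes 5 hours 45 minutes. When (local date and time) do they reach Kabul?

Convert departure to UTC: 12:43 AM − 9:30 = 3:13 PM UTC on Dec 8.
Add 14 hours 28 minutes leg 1 → 5:41 AM UTC (Dec 9).
Add 2 hours 19 minutes layover in Hanoi → 8:00 AM UTC.
Add 5 hours 45 minutes leg 2 → 1:45 PM UTC.
Kabul is UTC+4:30, so local arrival = 1:45 PM + 4:30 = 6:15 PM on Dec 9.

6:15 PM on December 9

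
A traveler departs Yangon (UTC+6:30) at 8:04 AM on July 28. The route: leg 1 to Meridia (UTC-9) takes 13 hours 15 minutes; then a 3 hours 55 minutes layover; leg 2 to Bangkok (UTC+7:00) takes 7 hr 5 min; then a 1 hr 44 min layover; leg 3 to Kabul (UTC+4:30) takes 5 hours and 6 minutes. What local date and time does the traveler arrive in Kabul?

Convert departure to UTC: 8:04 AM − 6:30 = 1:34 AM UTC on Jul 28.
Add 13 hours 15 minutes leg 1 → 2:49 PM UTC.
Add 3 hours and 55 minutes layover in Meridia → 6:44 PM UTC.
Add 7 hours 5 minutes leg 2 → 1:49 AM UTC (Jul 29).
Add 1 hour 44 minutes layover in Bangkok → 3:33 AM UTC.
Add 5 hours 6 minutes leg 3 → 8:39 AM UTC.
Kabul is UTC+4:30, so local arrival = 8:39 AM + 4:30 = 1:09 PM on Jul 29.

1:09 PM on Jul 29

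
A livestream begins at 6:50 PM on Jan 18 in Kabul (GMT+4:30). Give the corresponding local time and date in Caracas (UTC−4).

10:20 AM on Jan 18

Caracas is 8:30 behind Kabul.
Shift by the zone difference: 6:50 PM − 8:30 = 10:20 AM on Jan 18 in Caracas.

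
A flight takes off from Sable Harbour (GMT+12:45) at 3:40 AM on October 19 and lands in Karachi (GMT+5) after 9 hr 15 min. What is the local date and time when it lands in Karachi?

Karachi is 7:45 behind Sable Harbour.
After 9 hours 15 minutes it is 12:55 PM in Sable Harbour.
Shift by the zone difference: 12:55 PM − 7:45 = 5:10 AM on Oct 19 in Karachi.

5:10 AM on October 19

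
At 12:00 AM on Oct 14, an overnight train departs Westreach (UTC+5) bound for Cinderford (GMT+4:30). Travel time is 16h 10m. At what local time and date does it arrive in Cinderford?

3:40 PM on Oct 14

Convert departure to UTC: 12:00 AM − 5:00 = 7:00 PM UTC on Oct 13.
Add 16 hours and 10 minutes travel time → 11:10 AM UTC (Oct 14).
Cinderford is UTC+4:30, so local arrival = 11:10 AM + 4:30 = 3:40 PM on Oct 14.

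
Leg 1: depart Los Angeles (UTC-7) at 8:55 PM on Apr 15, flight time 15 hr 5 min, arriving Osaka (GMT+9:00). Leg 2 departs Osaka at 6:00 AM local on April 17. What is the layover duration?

Convert departure to UTC: 8:55 PM + 7:00 = 3:55 AM UTC on Apr 16.
Add 15 hours and 5 minutes flight time → 7:00 PM UTC.
Osaka is UTC+9:00, so local arrival = 7:00 PM + 9:00 = 4:00 AM on Apr 17.
Layover = 6:00 AM − 4:00 AM = 2 hours.

2 hours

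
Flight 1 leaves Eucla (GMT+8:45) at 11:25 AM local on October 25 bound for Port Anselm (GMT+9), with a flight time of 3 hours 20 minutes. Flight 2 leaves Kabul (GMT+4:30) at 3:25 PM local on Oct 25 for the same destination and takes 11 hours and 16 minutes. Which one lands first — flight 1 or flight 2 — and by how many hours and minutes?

Flight 1 in UTC: 11:25 AM − 8:45 = 2:40 AM on Oct 25.
+3 hours and 20 minutes → arrive 6:00 AM UTC on Oct 25.
Flight 2 in UTC: 3:25 PM − 4:30 = 10:55 AM on Oct 25.
+11 hours and 16 minutes → arrive 10:11 PM UTC on Oct 25.
Flight 1 lands earlier by 16 hours 11 minutes.

the first, by 16 hours 11 minutes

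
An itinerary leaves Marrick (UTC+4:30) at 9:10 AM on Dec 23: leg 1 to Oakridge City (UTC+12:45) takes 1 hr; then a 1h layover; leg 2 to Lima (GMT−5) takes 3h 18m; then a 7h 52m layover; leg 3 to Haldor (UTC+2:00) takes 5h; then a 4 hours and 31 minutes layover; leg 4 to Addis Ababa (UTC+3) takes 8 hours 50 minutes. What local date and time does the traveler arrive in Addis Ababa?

Convert departure to UTC: 9:10 AM − 4:30 = 4:40 AM UTC on Dec 23.
Add 1 hour leg 1 → 5:40 AM UTC.
Add 1 hour layover in Oakridge City → 6:40 AM UTC.
Add 3 hours and 18 minutes leg 2 → 9:58 AM UTC.
Add 7 hours and 52 minutes layover in Lima → 5:50 PM UTC.
Add 5 hours leg 3 → 10:50 PM UTC.
Add 4 hours and 31 minutes layover in Haldor → 3:21 AM UTC (Dec 24).
Add 8 hours and 50 minutes leg 4 → 12:11 PM UTC.
Addis Ababa is UTC+3:00, so local arrival = 12:11 PM + 3:00 = 3:11 PM on Dec 24.

3:11 PM on December 24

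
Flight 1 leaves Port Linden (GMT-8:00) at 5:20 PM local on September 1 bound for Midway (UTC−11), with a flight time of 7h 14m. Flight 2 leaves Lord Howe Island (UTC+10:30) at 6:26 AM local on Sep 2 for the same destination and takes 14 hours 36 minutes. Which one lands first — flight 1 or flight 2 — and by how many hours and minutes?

the first, by 1 hour 58 minutes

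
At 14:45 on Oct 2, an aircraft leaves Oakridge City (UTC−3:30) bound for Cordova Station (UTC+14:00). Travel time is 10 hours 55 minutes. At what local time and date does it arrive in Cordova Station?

19:10 on October 3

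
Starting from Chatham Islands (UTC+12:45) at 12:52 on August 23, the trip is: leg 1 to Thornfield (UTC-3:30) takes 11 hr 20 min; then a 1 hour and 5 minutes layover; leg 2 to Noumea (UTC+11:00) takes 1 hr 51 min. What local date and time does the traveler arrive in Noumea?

01:23 on August 24

Convert departure to UTC: 12:52 − 12:45 = 00:07 UTC on Aug 23.
Add 11 hours 20 minutes leg 1 → 11:27 UTC.
Add 1 hour 5 minutes layover in Thornfield → 12:32 UTC.
Add 1 hour 51 minutes leg 2 → 14:23 UTC.
Noumea is UTC+11:00, so local arrival = 14:23 + 11:00 = 01:23 on Aug 24.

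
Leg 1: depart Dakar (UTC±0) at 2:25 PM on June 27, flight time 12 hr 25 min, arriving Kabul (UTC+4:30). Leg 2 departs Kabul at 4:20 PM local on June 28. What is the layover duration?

9 hours

Dakar is at UTC+0, so departure is already 2:25 PM UTC on Jun 27.
Add 12 hours 25 minutes flight time → 2:50 AM UTC (Jun 28).
Kabul is UTC+4:30, so local arrival = 2:50 AM + 4:30 = 7:20 AM on Jun 28.
Layover = 4:20 PM − 7:20 AM = 9 hours.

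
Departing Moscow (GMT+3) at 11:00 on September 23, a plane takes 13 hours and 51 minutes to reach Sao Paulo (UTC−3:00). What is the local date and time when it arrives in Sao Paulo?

18:51 on September 23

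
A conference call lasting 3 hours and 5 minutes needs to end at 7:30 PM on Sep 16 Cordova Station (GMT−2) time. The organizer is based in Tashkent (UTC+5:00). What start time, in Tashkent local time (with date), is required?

11:25 PM on Sep 16

Target end time in UTC: 7:30 PM + 2:00 = 9:30 PM on Sep 16.
Subtract 3 hours 5 minutes → start 6:25 PM UTC on Sep 16.
Tashkent is UTC+5:00: 6:25 PM + 5:00 = 11:25 PM on Sep 16.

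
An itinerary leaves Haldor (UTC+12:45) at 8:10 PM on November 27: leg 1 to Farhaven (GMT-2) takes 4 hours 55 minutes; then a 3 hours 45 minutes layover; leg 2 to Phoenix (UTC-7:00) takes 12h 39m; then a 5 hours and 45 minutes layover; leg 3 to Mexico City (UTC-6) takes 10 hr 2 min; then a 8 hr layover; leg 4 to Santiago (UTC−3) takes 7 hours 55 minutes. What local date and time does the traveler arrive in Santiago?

9:26 AM on November 29

Convert departure to UTC: 8:10 PM − 12:45 = 7:25 AM UTC on Nov 27.
Add 4 hours 55 minutes leg 1 → 12:20 PM UTC.
Add 3 hours and 45 minutes layover in Farhaven → 4:05 PM UTC.
Add 12 hours 39 minutes leg 2 → 4:44 AM UTC (Nov 28).
Add 5 hours and 45 minutes layover in Phoenix → 10:29 AM UTC.
Add 10 hours 2 minutes leg 3 → 8:31 PM UTC.
Add 8 hours layover in Mexico City → 4:31 AM UTC (Nov 29).
Add 7 hours 55 minutes leg 4 → 12:26 PM UTC.
Santiago is UTC−3:00, so local arrival = 12:26 PM − 3:00 = 9:26 AM on Nov 29.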